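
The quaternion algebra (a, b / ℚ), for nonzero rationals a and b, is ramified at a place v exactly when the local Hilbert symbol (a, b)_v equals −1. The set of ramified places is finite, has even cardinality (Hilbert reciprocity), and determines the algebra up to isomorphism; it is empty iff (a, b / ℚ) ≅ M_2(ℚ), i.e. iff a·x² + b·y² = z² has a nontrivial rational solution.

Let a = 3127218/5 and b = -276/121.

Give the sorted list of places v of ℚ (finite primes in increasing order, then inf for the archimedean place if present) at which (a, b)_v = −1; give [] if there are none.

(a, b) ≡ (15636090, -69) mod (ℚ^×)²; places V = {2, 3, 5, 11, 17, 23, 31, 43, ∞}.
(a,b)_∞: sgn(15636090)=+, sgn(-69)=−, so +1.
(a,b)_5: α=-1, u≡3; β=0, v≡4 (mod 5); (3|5)=-1, (4|5)=+1; sign (−1)^0·-1^0·+1^-1 = +1.
(a,b)_23: α=1, u≡21; β=1, v≡21 (mod 23); (21|23)=-1, (21|23)=-1; sign (−1)^1·-1^1·-1^1 = -1.
(a,b)_2: α=1, β=2; u≡5, v≡3 (mod 8); ε(u)ε(v)=0·1, αω(v)=1·1, βω(u)=2·1; sum ≡ 1  ⇒  -1.
(a,b)_17: α=1, u≡13; β=0, v≡15 (mod 17); (13|17)=+1, (15|17)=+1; sign (−1)^0·+1^0·+1^1 = +1.
(a,b)_11: α=0, u≡10; β=-2, v≡10 (mod 11); (10|11)=-1, (10|11)=-1; sign (−1)^0·-1^-2·-1^0 = +1.
(a,b)_43: α=1, u≡37; β=0, v≡13 (mod 43); (37|43)=-1, (13|43)=+1; sign (−1)^0·-1^0·+1^1 = +1.
(a,b)_3: α=1, u≡1; β=1, v≡1 (mod 3); (1|3)=+1, (1|3)=+1; sign (−1)^1·+1^1·+1^1 = -1.
(a,b)_31: α=1, u≡7; β=0, v≡30 (mod 31); (7|31)=+1, (30|31)=-1; sign (−1)^0·+1^0·-1^1 = -1.
Ram(15636090, -69) = {2, 3, 23, 31}; no ℚ_2-point on the conic.

[2, 3, 23, 31]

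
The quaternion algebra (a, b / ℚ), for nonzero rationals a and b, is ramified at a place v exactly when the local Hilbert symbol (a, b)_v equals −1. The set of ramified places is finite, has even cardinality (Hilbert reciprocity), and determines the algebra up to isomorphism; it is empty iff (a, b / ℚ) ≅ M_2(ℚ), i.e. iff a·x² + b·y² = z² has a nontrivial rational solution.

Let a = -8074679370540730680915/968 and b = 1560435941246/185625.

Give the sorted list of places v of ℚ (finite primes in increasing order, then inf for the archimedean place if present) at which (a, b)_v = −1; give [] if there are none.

[2, 3, 5, 7, 11, 19]

(a, b) ≡ (-67830, 16302) mod (ℚ^×)²; places V = {2, 3, 5, 7, 11, 13, 17, 19, 31, 37, ∞}.
(a,b)_5: α=1, u≡4; β=-4, v≡3 (mod 5); (4|5)=+1, (3|5)=-1; sign (−1)^0·+1^-4·-1^1 = -1.
(a,b)_17: α=1, u≡10; β=0, v≡9 (mod 17); (10|17)=-1, (9|17)=+1; sign (−1)^0·-1^0·+1^1 = +1.
(a,b)_37: α=6, u≡12; β=2, v≡24 (mod 37); (12|37)=+1, (24|37)=-1; sign (−1)^0·+1^2·-1^6 = +1.
(a,b)_7: α=1, u≡3; β=4, v≡3 (mod 7); (3|7)=-1, (3|7)=-1; sign (−1)^0·-1^4·-1^1 = -1.
(a,b)_11: α=-2, u≡2; β=-1, v≡6 (mod 11); (2|11)=-1, (6|11)=-1; sign (−1)^0·-1^-1·-1^-2 = -1.
(a,b)_2: α=-3, β=1; u≡5, v≡7 (mod 8); ε(u)ε(v)=0·1, αω(v)=-3·0, βω(u)=1·1; sum ≡ 1  ⇒  -1.
(a,b)_3: α=3, u≡1; β=-3, v≡1 (mod 3); (1|3)=+1, (1|3)=+1; sign (−1)^1·+1^-3·+1^3 = -1.
(a,b)_19: α=3, u≡2; β=1, v≡10 (mod 19); (2|19)=-1, (10|19)=-1; sign (−1)^1·-1^1·-1^3 = -1.
(a,b)_∞: sgn(-67830)=−, sgn(16302)=+, so +1.
(a,b)_31: α=0, u≡13; β=2, v≡26 (mod 31); (13|31)=-1, (26|31)=-1; sign (−1)^0·-1^2·-1^0 = +1.
(a,b)_13: α=4, u≡9; β=1, v≡8 (mod 13); (9|13)=+1, (8|13)=-1; sign (−1)^0·+1^1·-1^4 = +1.
|Ram(-67830, 16302)| = 6, even; anisotropic at {2, 3, 5, 7, 11, 19}.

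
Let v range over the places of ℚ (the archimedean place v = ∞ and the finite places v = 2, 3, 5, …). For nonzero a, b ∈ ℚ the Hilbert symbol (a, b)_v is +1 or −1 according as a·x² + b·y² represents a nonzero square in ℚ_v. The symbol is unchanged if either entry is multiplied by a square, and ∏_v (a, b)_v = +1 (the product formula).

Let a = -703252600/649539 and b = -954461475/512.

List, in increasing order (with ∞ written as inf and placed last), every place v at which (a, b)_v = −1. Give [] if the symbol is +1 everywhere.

Mod squares: a ≡ -506, b ≡ -22. Check v ∈ {∞, 2, 3, 5, 11, 17, 23}.
v=17: a=17^2·(≡16), b=17^0·(≡3) mod 17; (16|17)=+1, (3|17)=-1; (−1)^{2·0·8}·(+1)^0·(-1)^2 = +1.
v=∞: -506 < 0 and -22 < 0  ⇒  (a,b)_∞ = -1.
v=11: a=11^-1·(≡5), b=11^1·(≡3) mod 11; (5|11)=+1, (3|11)=+1; (−1)^{-1·1·5}·(+1)^1·(+1)^-1 = -1.
v=23: a=23^3·(≡6), b=23^2·(≡1) mod 23; (6|23)=+1, (1|23)=+1; (−1)^{3·2·11}·(+1)^2·(+1)^3 = +1.
v=3: a=3^-10·(≡1), b=3^8·(≡2) mod 3; (1|3)=+1, (2|3)=-1; (−1)^{-10·8·1}·(+1)^8·(-1)^-10 = +1.
v=5: a=5^2·(≡4), b=5^2·(≡3) mod 5; (4|5)=+1, (3|5)=-1; (−1)^{2·2·2}·(+1)^2·(-1)^2 = +1.
v=2: v_2(a)=3, v_2(b)=-9; units ≡ 3, 5 (mod 8); ε·ε+αω+βω = 1·0+3·1+-9·1 ≡ 0  ⇒  (a,b)_2 = +1.
(-506, -22 / ℚ) ramifies at {11, ∞}: a division algebra.

[11, inf]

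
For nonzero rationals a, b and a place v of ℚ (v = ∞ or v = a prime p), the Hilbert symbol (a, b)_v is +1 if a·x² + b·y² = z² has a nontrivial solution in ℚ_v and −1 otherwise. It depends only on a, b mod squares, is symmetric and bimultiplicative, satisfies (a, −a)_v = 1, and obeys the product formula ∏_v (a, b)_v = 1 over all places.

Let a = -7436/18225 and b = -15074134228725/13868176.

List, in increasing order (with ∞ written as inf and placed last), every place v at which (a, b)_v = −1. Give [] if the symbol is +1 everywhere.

(a, b) ≡ (-11, -35061) mod (ℚ^×)²; places V = {2, 3, 5, 7, 11, 13, 19, 29, 31, ∞}.
(a,b)_3: α=-6, u≡1; β=1, v≡1 (mod 3); (1|3)=+1, (1|3)=+1; sign (−1)^0·+1^1·+1^-6 = +1.
(a,b)_7: α=0, u≡3; β=-4, v≡2 (mod 7); (3|7)=-1, (2|7)=+1; sign (−1)^0·-1^-4·+1^0 = +1.
(a,b)_29: α=0, u≡8; β=3, v≡28 (mod 29); (8|29)=-1, (28|29)=+1; sign (−1)^0·-1^3·+1^0 = -1.
(a,b)_13: α=2, u≡5; β=3, v≡6 (mod 13); (5|13)=-1, (6|13)=-1; sign (−1)^0·-1^3·-1^2 = -1.
(a,b)_∞: sgn(-11)=−, sgn(-35061)=−, so -1.
(a,b)_19: α=0, u≡3; β=-2, v≡13 (mod 19); (3|19)=-1, (13|19)=-1; sign (−1)^0·-1^-2·-1^0 = +1.
(a,b)_11: α=1, u≡8; β=2, v≡8 (mod 11); (8|11)=-1, (8|11)=-1; sign (−1)^0·-1^2·-1^1 = -1.
(a,b)_5: α=-2, u≡1; β=2, v≡1 (mod 5); (1|5)=+1, (1|5)=+1; sign (−1)^0·+1^2·+1^-2 = +1.
(a,b)_31: α=0, u≡9; β=1, v≡16 (mod 31); (9|31)=+1, (16|31)=+1; sign (−1)^0·+1^1·+1^0 = +1.
(a,b)_2: α=2, β=-4; u≡5, v≡3 (mod 8); ε(u)ε(v)=0·1, αω(v)=2·1, βω(u)=-4·1; sum ≡ 0  ⇒  +1.
(-11, -35061 / ℚ) ramifies at {11, 13, 29, ∞}: a division algebra.

[11, 13, 29, inf]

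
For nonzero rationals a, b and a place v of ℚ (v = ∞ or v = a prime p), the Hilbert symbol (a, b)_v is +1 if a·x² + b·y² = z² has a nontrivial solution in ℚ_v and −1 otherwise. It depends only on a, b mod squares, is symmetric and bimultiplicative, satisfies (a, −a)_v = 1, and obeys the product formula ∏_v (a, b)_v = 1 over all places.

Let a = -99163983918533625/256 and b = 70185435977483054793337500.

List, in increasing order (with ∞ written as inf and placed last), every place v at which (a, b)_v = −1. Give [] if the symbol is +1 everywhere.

[2, 5, 17, 23]

Mod squares: a ≡ -37145, b ≡ 25935. Check v ∈ {∞, 2, 3, 5, 7, 13, 17, 19, 23}.
v=23: a=23^1·(≡16), b=23^2·(≡22) mod 23; (16|23)=+1, (22|23)=-1; (−1)^{1·2·11}·(+1)^2·(-1)^1 = -1.
v=3: a=3^6·(≡1), b=3^9·(≡2) mod 3; (1|3)=+1, (2|3)=-1; (−1)^{6·9·1}·(+1)^9·(-1)^6 = +1.
v=13: a=13^2·(≡1), b=13^3·(≡5) mod 13; (1|13)=+1, (5|13)=-1; (−1)^{2·3·6}·(+1)^3·(-1)^2 = +1.
v=17: a=17^1·(≡8), b=17^2·(≡6) mod 17; (8|17)=+1, (6|17)=-1; (−1)^{1·2·8}·(+1)^2·(-1)^1 = -1.
v=5: a=5^3·(≡1), b=5^5·(≡3) mod 5; (1|5)=+1, (3|5)=-1; (−1)^{3·5·2}·(+1)^5·(-1)^3 = -1.
v=2: v_2(a)=-8, v_2(b)=2; units ≡ 7, 7 (mod 8); ε·ε+αω+βω = 1·1+-8·0+2·0 ≡ 1  ⇒  (a,b)_2 = -1.
v=7: a=7^4·(≡2), b=7^3·(≡1) mod 7; (2|7)=+1, (1|7)=+1; (−1)^{4·3·3}·(+1)^3·(+1)^4 = +1.
v=∞: -37145 < 0 and 25935 > 0  ⇒  (a,b)_∞ = +1.
v=19: a=19^3·(≡15), b=19^5·(≡16) mod 19; (15|19)=-1, (16|19)=+1; (−1)^{3·5·9}·(-1)^5·(+1)^3 = +1.
|Ram(-37145, 25935)| = 4, even; anisotropic at {2, 5, 17, 23}.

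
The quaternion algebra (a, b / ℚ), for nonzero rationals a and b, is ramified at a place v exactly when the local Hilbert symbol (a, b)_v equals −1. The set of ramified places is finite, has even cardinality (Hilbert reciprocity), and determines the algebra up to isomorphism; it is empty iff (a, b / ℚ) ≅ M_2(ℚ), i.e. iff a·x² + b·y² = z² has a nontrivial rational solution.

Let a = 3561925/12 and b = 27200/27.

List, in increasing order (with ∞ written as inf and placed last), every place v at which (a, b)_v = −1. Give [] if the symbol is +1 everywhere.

[2, 17]

Mod squares: a ≡ 1479, b ≡ 51. Check v ∈ {∞, 2, 3, 5, 17, 29}.
v=29: a=29^1·(≡25), b=29^0·(≡1) mod 29; (25|29)=+1, (1|29)=+1; (−1)^{1·0·14}·(+1)^0·(+1)^1 = +1.
v=3: a=3^-1·(≡1), b=3^-3·(≡2) mod 3; (1|3)=+1, (2|3)=-1; (−1)^{-1·-3·1}·(+1)^-3·(-1)^-1 = +1.
v=∞: 1479 > 0 and 51 > 0  ⇒  (a,b)_∞ = +1.
v=17: a=17^3·(≡8), b=17^1·(≡7) mod 17; (8|17)=+1, (7|17)=-1; (−1)^{3·1·8}·(+1)^1·(-1)^3 = -1.
v=2: v_2(a)=-2, v_2(b)=6; units ≡ 7, 3 (mod 8); ε·ε+αω+βω = 1·1+-2·1+6·0 ≡ 1  ⇒  (a,b)_2 = -1.
v=5: a=5^2·(≡1), b=5^2·(≡4) mod 5; (1|5)=+1, (4|5)=+1; (−1)^{2·2·2}·(+1)^2·(+1)^2 = +1.
(1479, 51 / ℚ) ramifies at {2, 17}: a division algebra.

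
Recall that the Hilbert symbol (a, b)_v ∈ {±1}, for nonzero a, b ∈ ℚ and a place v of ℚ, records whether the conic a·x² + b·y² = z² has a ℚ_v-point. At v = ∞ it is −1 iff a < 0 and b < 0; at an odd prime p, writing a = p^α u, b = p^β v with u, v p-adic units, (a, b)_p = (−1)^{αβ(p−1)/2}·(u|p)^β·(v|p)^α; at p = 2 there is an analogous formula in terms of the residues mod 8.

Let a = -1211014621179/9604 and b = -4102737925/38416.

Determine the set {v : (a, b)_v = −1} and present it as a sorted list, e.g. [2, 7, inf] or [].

Mod squares: a ≡ -10659, b ≡ -13. Check v ∈ {∞, 2, 3, 5, 7, 11, 13, 17, 19}.
v=11: a=11^3·(≡10), b=11^2·(≡9) mod 11; (10|11)=-1, (9|11)=+1; (−1)^{3·2·5}·(-1)^2·(+1)^3 = +1.
v=7: a=7^-4·(≡2), b=7^-4·(≡4) mod 7; (2|7)=+1, (4|7)=+1; (−1)^{-4·-4·3}·(+1)^-4·(+1)^-4 = +1.
v=17: a=17^3·(≡9), b=17^2·(≡4) mod 17; (9|17)=+1, (4|17)=+1; (−1)^{3·2·8}·(+1)^2·(+1)^3 = +1.
v=3: a=3^3·(≡2), b=3^0·(≡2) mod 3; (2|3)=-1, (2|3)=-1; (−1)^{3·0·1}·(-1)^0·(-1)^3 = -1.
v=19: a=19^3·(≡5), b=19^2·(≡9) mod 19; (5|19)=+1, (9|19)=+1; (−1)^{3·2·9}·(+1)^2·(+1)^3 = +1.
v=2: v_2(a)=-2, v_2(b)=-4; units ≡ 5, 3 (mod 8); ε·ε+αω+βω = 0·1+-2·1+-4·1 ≡ 0  ⇒  (a,b)_2 = +1.
v=13: a=13^0·(≡4), b=13^1·(≡3) mod 13; (4|13)=+1, (3|13)=+1; (−1)^{0·1·6}·(+1)^1·(+1)^0 = +1.
v=∞: -10659 < 0 and -13 < 0  ⇒  (a,b)_∞ = -1.
v=5: a=5^0·(≡4), b=5^2·(≡3) mod 5; (4|5)=+1, (3|5)=-1; (−1)^{0·2·2}·(+1)^2·(-1)^0 = +1.
(-10659, -13 / ℚ) ramifies at {3, ∞}: a division algebra.

[3, inf]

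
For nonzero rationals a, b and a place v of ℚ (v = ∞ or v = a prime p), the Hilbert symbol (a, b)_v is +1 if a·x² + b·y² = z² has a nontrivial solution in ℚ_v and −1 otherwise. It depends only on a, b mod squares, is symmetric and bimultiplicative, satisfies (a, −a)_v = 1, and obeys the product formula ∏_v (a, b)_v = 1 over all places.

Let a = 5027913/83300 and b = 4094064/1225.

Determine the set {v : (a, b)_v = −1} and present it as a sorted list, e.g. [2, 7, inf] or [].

[13, 17]

(a, b) ≡ (969, 39) mod (ℚ^×)²; places V = {2, 3, 5, 7, 11, 13, 17, 19, ∞}.
(a,b)_5: α=-2, u≡4; β=-2, v≡1 (mod 5); (4|5)=+1, (1|5)=+1; sign (−1)^0·+1^-2·+1^-2 = +1.
(a,b)_∞: sgn(969)=+, sgn(39)=+, so +1.
(a,b)_19: α=1, u≡13; β=0, v≡17 (mod 19); (13|19)=-1, (17|19)=+1; sign (−1)^0·-1^0·+1^1 = +1.
(a,b)_7: α=-2, u≡5; β=-2, v≡4 (mod 7); (5|7)=-1, (4|7)=+1; sign (−1)^0·-1^-2·+1^-2 = +1.
(a,b)_17: α=-1, u≡11; β=0, v≡5 (mod 17); (11|17)=-1, (5|17)=-1; sign (−1)^0·-1^0·-1^-1 = -1.
(a,b)_2: α=-2, β=4; u≡1, v≡7 (mod 8); ε(u)ε(v)=0·1, αω(v)=-2·0, βω(u)=4·0; sum ≡ 0  ⇒  +1.
(a,b)_3: α=7, u≡2; β=9, v≡1 (mod 3); (2|3)=-1, (1|3)=+1; sign (−1)^1·-1^9·+1^7 = +1.
(a,b)_11: α=2, u≡9; β=0, v≡10 (mod 11); (9|11)=+1, (10|11)=-1; sign (−1)^0·+1^0·-1^2 = +1.
(a,b)_13: α=0, u≡8; β=1, v≡1 (mod 13); (8|13)=-1, (1|13)=+1; sign (−1)^0·-1^1·+1^0 = -1.
Ram(969, 39) = {13, 17}; no ℚ_13-point on the conic.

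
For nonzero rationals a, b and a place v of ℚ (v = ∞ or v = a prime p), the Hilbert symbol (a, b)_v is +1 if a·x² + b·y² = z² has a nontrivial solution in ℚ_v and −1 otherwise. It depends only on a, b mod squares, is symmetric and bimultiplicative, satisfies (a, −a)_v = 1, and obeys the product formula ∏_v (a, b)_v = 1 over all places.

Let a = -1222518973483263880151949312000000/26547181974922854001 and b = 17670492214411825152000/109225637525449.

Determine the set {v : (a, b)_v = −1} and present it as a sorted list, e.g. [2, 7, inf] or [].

(a, b) ≡ (-78, 2730) mod (ℚ^×)²; places V = {2, 3, 5, 7, 13, 17, 19, 29, 41, 43, ∞}.
(a,b)_41: α=2, u≡21; β=2, v≡27 (mod 41); (21|41)=+1, (27|41)=-1; sign (−1)^0·+1^2·-1^2 = +1.
(a,b)_43: α=-2, u≡28; β=-2, v≡6 (mod 43); (28|43)=-1, (6|43)=+1; sign (−1)^0·-1^-2·+1^-2 = +1.
(a,b)_3: α=17, u≡1; β=13, v≡1 (mod 3); (1|3)=+1, (1|3)=+1; sign (−1)^1·+1^13·+1^17 = -1.
(a,b)_29: α=-6, u≡22; β=-4, v≡9 (mod 29); (22|29)=+1, (9|29)=+1; sign (−1)^0·+1^-4·+1^-6 = +1.
(a,b)_∞: sgn(-78)=−, sgn(2730)=+, so +1.
(a,b)_19: α=4, u≡1; β=2, v≡12 (mod 19); (1|19)=+1, (12|19)=-1; sign (−1)^0·+1^2·-1^4 = +1.
(a,b)_17: α=-6, u≡5; β=-4, v≡12 (mod 17); (5|17)=-1, (12|17)=-1; sign (−1)^0·-1^-4·-1^-6 = +1.
(a,b)_5: α=6, u≡2; β=3, v≡4 (mod 5); (2|5)=-1, (4|5)=+1; sign (−1)^0·-1^3·+1^6 = -1.
(a,b)_7: α=4, u≡6; β=3, v≡3 (mod 7); (6|7)=-1, (3|7)=-1; sign (−1)^0·-1^3·-1^4 = -1.
(a,b)_2: α=19, β=15; u≡1, v≡5 (mod 8); ε(u)ε(v)=0·0, αω(v)=19·1, βω(u)=15·0; sum ≡ 1  ⇒  -1.
(a,b)_13: α=3, u≡6; β=1, v≡8 (mod 13); (6|13)=-1, (8|13)=-1; sign (−1)^0·-1^1·-1^3 = +1.
(-78, 2730 / ℚ) ramifies at {2, 3, 5, 7}: a division algebra.

[2, 3, 5, 7]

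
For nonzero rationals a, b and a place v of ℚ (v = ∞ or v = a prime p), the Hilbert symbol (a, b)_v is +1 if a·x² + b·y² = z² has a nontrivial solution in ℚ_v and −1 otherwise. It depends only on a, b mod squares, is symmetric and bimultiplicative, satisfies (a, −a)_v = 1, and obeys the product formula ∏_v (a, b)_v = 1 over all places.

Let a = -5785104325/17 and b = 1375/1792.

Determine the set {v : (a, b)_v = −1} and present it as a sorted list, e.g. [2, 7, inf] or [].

[11, 13, 17, 23]

Mod squares: a ≡ -7436429, b ≡ 385. Check v ∈ {∞, 2, 5, 7, 11, 13, 17, 19, 23}.
v=19: a=19^1·(≡7), b=19^0·(≡17) mod 19; (7|19)=+1, (17|19)=+1; (−1)^{1·0·9}·(+1)^0·(+1)^1 = +1.
v=∞: -7436429 < 0 and 385 > 0  ⇒  (a,b)_∞ = +1.
v=5: a=5^2·(≡1), b=5^3·(≡3) mod 5; (1|5)=+1, (3|5)=-1; (−1)^{2·3·2}·(+1)^3·(-1)^2 = +1.
v=7: a=7^1·(≡1), b=7^-1·(≡6) mod 7; (1|7)=+1, (6|7)=-1; (−1)^{1·-1·3}·(+1)^-1·(-1)^1 = +1.
v=2: v_2(a)=0, v_2(b)=-8; units ≡ 3, 1 (mod 8); ε·ε+αω+βω = 1·0+0·0+-8·1 ≡ 0  ⇒  (a,b)_2 = +1.
v=11: a=11^1·(≡10), b=11^1·(≡7) mod 11; (10|11)=-1, (7|11)=-1; (−1)^{1·1·5}·(-1)^1·(-1)^1 = -1.
v=23: a=23^3·(≡7), b=23^0·(≡14) mod 23; (7|23)=-1, (14|23)=-1; (−1)^{3·0·11}·(-1)^0·(-1)^3 = -1.
v=17: a=17^-1·(≡10), b=17^0·(≡7) mod 17; (10|17)=-1, (7|17)=-1; (−1)^{-1·0·8}·(-1)^0·(-1)^-1 = -1.
v=13: a=13^1·(≡8), b=13^0·(≡8) mod 13; (8|13)=-1, (8|13)=-1; (−1)^{1·0·6}·(-1)^0·(-1)^1 = -1.
(-7436429, 385 / ℚ) ramifies at {11, 13, 17, 23}: a division algebra.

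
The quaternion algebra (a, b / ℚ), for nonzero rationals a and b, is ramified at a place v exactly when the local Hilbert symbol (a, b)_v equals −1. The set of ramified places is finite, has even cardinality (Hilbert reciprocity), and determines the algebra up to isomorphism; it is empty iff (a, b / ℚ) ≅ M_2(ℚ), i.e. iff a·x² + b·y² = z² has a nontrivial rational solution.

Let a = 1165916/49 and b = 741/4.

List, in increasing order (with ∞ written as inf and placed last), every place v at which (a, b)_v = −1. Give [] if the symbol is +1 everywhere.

(a, b) ≡ (551, 741) mod (ℚ^×)²; places V = {2, 3, 7, 13, 19, 23, 29, ∞}.
(a,b)_3: α=0, u≡2; β=1, v≡1 (mod 3); (2|3)=-1, (1|3)=+1; sign (−1)^0·-1^1·+1^0 = -1.
(a,b)_2: α=2, β=-2; u≡7, v≡5 (mod 8); ε(u)ε(v)=1·0, αω(v)=2·1, βω(u)=-2·0; sum ≡ 0  ⇒  +1.
(a,b)_23: α=2, u≡14; β=0, v≡7 (mod 23); (14|23)=-1, (7|23)=-1; sign (−1)^0·-1^0·-1^2 = +1.
(a,b)_7: α=-2, u≡3; β=0, v≡5 (mod 7); (3|7)=-1, (5|7)=-1; sign (−1)^0·-1^0·-1^-2 = +1.
(a,b)_29: α=1, u≡15; β=0, v≡4 (mod 29); (15|29)=-1, (4|29)=+1; sign (−1)^0·-1^0·+1^1 = +1.
(a,b)_∞: sgn(551)=+, sgn(741)=+, so +1.
(a,b)_19: α=1, u≡15; β=1, v≡5 (mod 19); (15|19)=-1, (5|19)=+1; sign (−1)^1·-1^1·+1^1 = +1.
(a,b)_13: α=0, u≡5; β=1, v≡11 (mod 13); (5|13)=-1, (11|13)=-1; sign (−1)^0·-1^1·-1^0 = -1.
|Ram(551, 741)| = 2, even; anisotropic at {3, 13}.

[3, 13]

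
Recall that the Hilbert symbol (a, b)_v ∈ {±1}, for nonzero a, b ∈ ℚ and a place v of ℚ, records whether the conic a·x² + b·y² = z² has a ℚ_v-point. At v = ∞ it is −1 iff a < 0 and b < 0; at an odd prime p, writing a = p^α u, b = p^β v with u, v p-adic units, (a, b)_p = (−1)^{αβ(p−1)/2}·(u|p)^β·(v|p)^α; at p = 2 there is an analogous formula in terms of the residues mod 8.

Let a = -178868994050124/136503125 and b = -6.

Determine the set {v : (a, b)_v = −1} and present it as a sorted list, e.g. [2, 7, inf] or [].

[23, inf]

(a, b) ≡ (-723695, -6) mod (ℚ^×)²; places V = {2, 3, 5, 7, 11, 19, 23, 29, 31, ∞}.
(a,b)_29: α=1, u≡17; β=0, v≡23 (mod 29); (17|29)=-1, (23|29)=+1; sign (−1)^0·-1^0·+1^1 = +1.
(a,b)_5: α=-5, u≡1; β=0, v≡4 (mod 5); (1|5)=+1, (4|5)=+1; sign (−1)^0·+1^0·+1^-5 = +1.
(a,b)_2: α=2, β=1; u≡1, v≡5 (mod 8); ε(u)ε(v)=0·0, αω(v)=2·1, βω(u)=1·0; sum ≡ 0  ⇒  +1.
(a,b)_11: α=-2, u≡2; β=0, v≡5 (mod 11); (2|11)=-1, (5|11)=+1; sign (−1)^0·-1^0·+1^-2 = +1.
(a,b)_7: α=3, u≡3; β=0, v≡1 (mod 7); (3|7)=-1, (1|7)=+1; sign (−1)^0·-1^0·+1^3 = +1.
(a,b)_31: α=3, u≡17; β=0, v≡25 (mod 31); (17|31)=-1, (25|31)=+1; sign (−1)^0·-1^0·+1^3 = +1.
(a,b)_3: α=8, u≡1; β=1, v≡1 (mod 3); (1|3)=+1, (1|3)=+1; sign (−1)^0·+1^1·+1^8 = +1.
(a,b)_∞: sgn(-723695)=−, sgn(-6)=−, so -1.
(a,b)_23: α=1, u≡17; β=0, v≡17 (mod 23); (17|23)=-1, (17|23)=-1; sign (−1)^0·-1^0·-1^1 = -1.
(a,b)_19: α=-2, u≡8; β=0, v≡13 (mod 19); (8|19)=-1, (13|19)=-1; sign (−1)^0·-1^0·-1^-2 = +1.
Ram(-723695, -6) = {23, ∞}; no ℚ_23-point on the conic.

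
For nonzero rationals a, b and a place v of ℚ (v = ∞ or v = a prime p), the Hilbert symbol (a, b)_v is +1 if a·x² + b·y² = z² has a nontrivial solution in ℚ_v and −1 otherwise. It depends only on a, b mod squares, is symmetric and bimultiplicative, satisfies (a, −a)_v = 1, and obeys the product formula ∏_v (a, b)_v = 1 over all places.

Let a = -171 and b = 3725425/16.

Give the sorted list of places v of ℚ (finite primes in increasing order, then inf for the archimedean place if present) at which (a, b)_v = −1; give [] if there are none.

[19, 31]

(a, b) ≡ (-19, 149017) mod (ℚ^×)²; places V = {2, 3, 5, 11, 19, 23, 31, ∞}.
(a,b)_3: α=2, u≡2; β=0, v≡1 (mod 3); (2|3)=-1, (1|3)=+1; sign (−1)^0·-1^0·+1^2 = +1.
(a,b)_31: α=0, u≡15; β=1, v≡7 (mod 31); (15|31)=-1, (7|31)=+1; sign (−1)^0·-1^1·+1^0 = -1.
(a,b)_23: α=0, u≡13; β=1, v≡2 (mod 23); (13|23)=+1, (2|23)=+1; sign (−1)^0·+1^1·+1^0 = +1.
(a,b)_11: α=0, u≡5; β=1, v≡8 (mod 11); (5|11)=+1, (8|11)=-1; sign (−1)^0·+1^1·-1^0 = +1.
(a,b)_2: α=0, β=-4; u≡5, v≡1 (mod 8); ε(u)ε(v)=0·0, αω(v)=0·0, βω(u)=-4·1; sum ≡ 0  ⇒  +1.
(a,b)_5: α=0, u≡4; β=2, v≡2 (mod 5); (4|5)=+1, (2|5)=-1; sign (−1)^0·+1^2·-1^0 = +1.
(a,b)_∞: sgn(-19)=−, sgn(149017)=+, so +1.
(a,b)_19: α=1, u≡10; β=1, v≡8 (mod 19); (10|19)=-1, (8|19)=-1; sign (−1)^1·-1^1·-1^1 = -1.
Ram(-19, 149017) = {19, 31}; no ℚ_19-point on the conic.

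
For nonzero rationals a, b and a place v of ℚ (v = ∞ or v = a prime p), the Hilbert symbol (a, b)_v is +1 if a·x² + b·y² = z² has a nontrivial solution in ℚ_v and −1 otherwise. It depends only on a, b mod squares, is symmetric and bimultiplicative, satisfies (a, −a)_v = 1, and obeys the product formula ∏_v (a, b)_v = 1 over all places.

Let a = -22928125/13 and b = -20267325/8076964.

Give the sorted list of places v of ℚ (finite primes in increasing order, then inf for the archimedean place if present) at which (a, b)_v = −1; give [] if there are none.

Mod squares: a ≡ -476905, b ≡ -533. Check v ∈ {∞, 2, 3, 5, 7, 11, 13, 23, 29, 41}.
v=29: a=29^1·(≡18), b=29^-2·(≡10) mod 29; (18|29)=-1, (10|29)=-1; (−1)^{1·-2·14}·(-1)^-2·(-1)^1 = -1.
v=2: v_2(a)=0, v_2(b)=-2; units ≡ 7, 3 (mod 8); ε·ε+αω+βω = 1·1+0·1+-2·0 ≡ 1  ⇒  (a,b)_2 = -1.
v=11: a=11^1·(≡2), b=11^0·(≡2) mod 11; (2|11)=-1, (2|11)=-1; (−1)^{1·0·5}·(-1)^0·(-1)^1 = -1.
v=3: a=3^0·(≡2), b=3^2·(≡1) mod 3; (2|3)=-1, (1|3)=+1; (−1)^{0·2·1}·(-1)^2·(+1)^0 = +1.
v=23: a=23^1·(≡17), b=23^0·(≡20) mod 23; (17|23)=-1, (20|23)=-1; (−1)^{1·0·11}·(-1)^0·(-1)^1 = -1.
v=41: a=41^0·(≡14), b=41^1·(≡27) mod 41; (14|41)=-1, (27|41)=-1; (−1)^{0·1·20}·(-1)^1·(-1)^0 = -1.
v=∞: -476905 < 0 and -533 < 0  ⇒  (a,b)_∞ = -1.
v=13: a=13^-1·(≡1), b=13^3·(≡8) mod 13; (1|13)=+1, (8|13)=-1; (−1)^{-1·3·6}·(+1)^3·(-1)^-1 = -1.
v=7: a=7^0·(≡3), b=7^-4·(≡5) mod 7; (3|7)=-1, (5|7)=-1; (−1)^{0·-4·3}·(-1)^-4·(-1)^0 = +1.
v=5: a=5^5·(≡1), b=5^2·(≡3) mod 5; (1|5)=+1, (3|5)=-1; (−1)^{5·2·2}·(+1)^2·(-1)^5 = -1.
Ram(-476905, -533) = {2, 5, 11, 13, 23, 29, 41, ∞}; no ℚ_2-point on the conic.

[2, 5, 11, 13, 23, 29, 41, inf]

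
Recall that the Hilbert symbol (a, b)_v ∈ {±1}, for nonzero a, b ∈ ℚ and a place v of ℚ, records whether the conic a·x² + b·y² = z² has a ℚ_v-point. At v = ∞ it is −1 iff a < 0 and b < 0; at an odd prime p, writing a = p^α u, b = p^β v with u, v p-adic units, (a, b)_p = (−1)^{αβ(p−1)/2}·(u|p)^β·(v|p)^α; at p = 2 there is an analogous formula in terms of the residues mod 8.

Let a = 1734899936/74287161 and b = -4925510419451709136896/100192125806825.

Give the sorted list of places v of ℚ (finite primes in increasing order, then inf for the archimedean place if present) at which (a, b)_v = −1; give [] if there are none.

(a, b) ≡ (14, -509082) mod (ℚ^×)²; places V = {2, 3, 5, 7, 11, 13, 17, 23, 31, ∞}.
(a,b)_11: α=4, u≡5; β=6, v≡3 (mod 11); (5|11)=+1, (3|11)=+1; sign (−1)^0·+1^6·+1^4 = +1.
(a,b)_17: α=-2, u≡14; β=-3, v≡9 (mod 17); (14|17)=-1, (9|17)=+1; sign (−1)^0·-1^-3·+1^-2 = -1.
(a,b)_13: α=-4, u≡3; β=-8, v≡11 (mod 13); (3|13)=+1, (11|13)=-1; sign (−1)^0·+1^-8·-1^-4 = +1.
(a,b)_7: α=1, u≡2; β=1, v≡2 (mod 7); (2|7)=+1, (2|7)=+1; sign (−1)^1·+1^1·+1^1 = -1.
(a,b)_2: α=5, β=13; u≡7, v≡3 (mod 8); ε(u)ε(v)=1·1, αω(v)=5·1, βω(u)=13·0; sum ≡ 0  ⇒  +1.
(a,b)_∞: sgn(14)=+, sgn(-509082)=−, so +1.
(a,b)_31: α=0, u≡2; β=1, v≡19 (mod 31); (2|31)=+1, (19|31)=+1; sign (−1)^0·+1^1·+1^0 = +1.
(a,b)_5: α=0, u≡1; β=-2, v≡3 (mod 5); (1|5)=+1, (3|5)=-1; sign (−1)^0·+1^-2·-1^0 = +1.
(a,b)_23: α=2, u≡17; β=5, v≡15 (mod 23); (17|23)=-1, (15|23)=-1; sign (−1)^0·-1^5·-1^2 = -1.
(a,b)_3: α=-2, u≡2; β=5, v≡1 (mod 3); (2|3)=-1, (1|3)=+1; sign (−1)^0·-1^5·+1^-2 = -1.
|Ram(14, -509082)| = 4, even; anisotropic at {3, 7, 17, 23}.

[3, 7, 17, 23]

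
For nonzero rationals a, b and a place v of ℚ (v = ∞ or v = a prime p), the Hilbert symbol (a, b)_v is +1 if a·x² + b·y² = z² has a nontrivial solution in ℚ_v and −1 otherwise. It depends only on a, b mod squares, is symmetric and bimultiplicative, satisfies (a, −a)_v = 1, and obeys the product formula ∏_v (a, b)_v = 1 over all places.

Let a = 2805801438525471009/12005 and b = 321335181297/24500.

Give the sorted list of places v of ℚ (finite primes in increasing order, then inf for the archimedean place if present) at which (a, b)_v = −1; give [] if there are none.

(a, b) ≡ (20445, 212270565) mod (ℚ^×)²; places V = {2, 3, 5, 7, 13, 19, 23, 29, 47, 53, ∞}.
(a,b)_3: α=3, u≡2; β=3, v≡1 (mod 3); (2|3)=-1, (1|3)=+1; sign (−1)^1·-1^3·+1^3 = +1.
(a,b)_53: α=2, u≡6; β=1, v≡15 (mod 53); (6|53)=+1, (15|53)=+1; sign (−1)^0·+1^1·+1^2 = +1.
(a,b)_19: α=2, u≡16; β=1, v≡2 (mod 19); (16|19)=+1, (2|19)=-1; sign (−1)^0·+1^1·-1^2 = +1.
(a,b)_23: α=2, u≡22; β=1, v≡14 (mod 23); (22|23)=-1, (14|23)=-1; sign (−1)^0·-1^1·-1^2 = -1.
(a,b)_47: α=1, u≡14; β=1, v≡34 (mod 47); (14|47)=+1, (34|47)=+1; sign (−1)^1·+1^1·+1^1 = -1.
(a,b)_∞: sgn(20445)=+, sgn(212270565)=+, so +1.
(a,b)_29: α=3, u≡9; β=2, v≡21 (mod 29); (9|29)=+1, (21|29)=-1; sign (−1)^0·+1^2·-1^3 = -1.
(a,b)_2: α=0, β=-2; u≡5, v≡5 (mod 8); ε(u)ε(v)=0·0, αω(v)=0·1, βω(u)=-2·1; sum ≡ 0  ⇒  +1.
(a,b)_7: α=-4, u≡3; β=-2, v≡6 (mod 7); (3|7)=-1, (6|7)=-1; sign (−1)^0·-1^-2·-1^-4 = +1.
(a,b)_5: α=-1, u≡4; β=-3, v≡2 (mod 5); (4|5)=+1, (2|5)=-1; sign (−1)^0·+1^-3·-1^-1 = -1.
(a,b)_13: α=2, u≡3; β=1, v≡7 (mod 13); (3|13)=+1, (7|13)=-1; sign (−1)^0·+1^1·-1^2 = +1.
Ram(20445, 212270565) = {5, 23, 29, 47}; no ℚ_5-point on the conic.

[5, 23, 29, 47]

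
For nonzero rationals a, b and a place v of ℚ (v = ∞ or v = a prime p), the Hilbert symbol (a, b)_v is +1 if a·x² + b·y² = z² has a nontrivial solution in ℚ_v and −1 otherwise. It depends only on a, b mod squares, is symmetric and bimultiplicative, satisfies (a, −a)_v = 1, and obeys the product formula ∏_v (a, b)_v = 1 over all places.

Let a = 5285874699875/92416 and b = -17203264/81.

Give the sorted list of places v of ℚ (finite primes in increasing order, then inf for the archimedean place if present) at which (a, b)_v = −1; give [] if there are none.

[2, 31]

(a, b) ≡ (123395, -268801) mod (ℚ^×)²; places V = {2, 3, 5, 7, 11, 13, 17, 19, 23, 29, 31, 37, ∞}.
(a,b)_29: α=1, u≡18; β=1, v≡18 (mod 29); (18|29)=-1, (18|29)=-1; sign (−1)^0·-1^1·-1^1 = +1.
(a,b)_2: α=-8, β=6; u≡3, v≡7 (mod 8); ε(u)ε(v)=1·1, αω(v)=-8·0, βω(u)=6·1; sum ≡ 1  ⇒  -1.
(a,b)_37: α=1, u≡29; β=0, v≡26 (mod 37); (29|37)=-1, (26|37)=+1; sign (−1)^0·-1^0·+1^1 = +1.
(a,b)_19: α=-2, u≡5; β=0, v≡4 (mod 19); (5|19)=+1, (4|19)=+1; sign (−1)^0·+1^0·+1^-2 = +1.
(a,b)_∞: sgn(123395)=+, sgn(-268801)=−, so +1.
(a,b)_7: α=2, u≡6; β=0, v≡5 (mod 7); (6|7)=-1, (5|7)=-1; sign (−1)^0·-1^0·-1^2 = +1.
(a,b)_23: α=1, u≡1; β=1, v≡7 (mod 23); (1|23)=+1, (7|23)=-1; sign (−1)^1·+1^1·-1^1 = +1.
(a,b)_3: α=0, u≡2; β=-4, v≡2 (mod 3); (2|3)=-1, (2|3)=-1; sign (−1)^0·-1^-4·-1^0 = +1.
(a,b)_31: α=0, u≡17; β=1, v≡14 (mod 31); (17|31)=-1, (14|31)=+1; sign (−1)^0·-1^1·+1^0 = -1.
(a,b)_17: α=2, u≡13; β=0, v≡3 (mod 17); (13|17)=+1, (3|17)=-1; sign (−1)^0·+1^0·-1^2 = +1.
(a,b)_11: α=2, u≡6; β=0, v≡8 (mod 11); (6|11)=-1, (8|11)=-1; sign (−1)^0·-1^0·-1^2 = +1.
(a,b)_5: α=3, u≡4; β=0, v≡1 (mod 5); (4|5)=+1, (1|5)=+1; sign (−1)^0·+1^0·+1^3 = +1.
(a,b)_13: α=0, u≡10; β=1, v≡11 (mod 13); (10|13)=+1, (11|13)=-1; sign (−1)^0·+1^1·-1^0 = +1.
|Ram(123395, -268801)| = 2, even; anisotropic at {2, 31}.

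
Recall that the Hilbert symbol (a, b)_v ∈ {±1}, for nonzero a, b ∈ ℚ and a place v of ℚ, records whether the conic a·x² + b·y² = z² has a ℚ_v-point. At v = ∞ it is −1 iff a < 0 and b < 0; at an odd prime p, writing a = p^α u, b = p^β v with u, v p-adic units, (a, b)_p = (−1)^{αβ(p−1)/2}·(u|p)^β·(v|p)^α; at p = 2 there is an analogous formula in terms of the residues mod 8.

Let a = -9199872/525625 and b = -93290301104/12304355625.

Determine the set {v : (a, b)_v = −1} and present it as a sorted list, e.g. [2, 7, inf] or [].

Mod squares: a ≡ -33, b ≡ -11. Check v ∈ {∞, 2, 3, 5, 7, 11, 13, 17, 23, 29}.
v=23: a=23^0·(≡6), b=23^2·(≡3) mod 23; (6|23)=+1, (3|23)=+1; (−1)^{0·2·11}·(+1)^2·(+1)^0 = +1.
v=13: a=13^0·(≡8), b=13^2·(≡5) mod 13; (8|13)=-1, (5|13)=-1; (−1)^{0·2·6}·(-1)^2·(-1)^0 = +1.
v=3: a=3^3·(≡1), b=3^-4·(≡1) mod 3; (1|3)=+1, (1|3)=+1; (−1)^{3·-4·1}·(+1)^-4·(+1)^3 = +1.
v=2: v_2(a)=8, v_2(b)=4; units ≡ 7, 5 (mod 8); ε·ε+αω+βω = 1·0+8·1+4·0 ≡ 0  ⇒  (a,b)_2 = +1.
v=7: a=7^0·(≡2), b=7^2·(≡3) mod 7; (2|7)=+1, (3|7)=-1; (−1)^{0·2·3}·(+1)^2·(-1)^0 = +1.
v=11: a=11^3·(≡7), b=11^3·(≡10) mod 11; (7|11)=-1, (10|11)=-1; (−1)^{3·3·5}·(-1)^3·(-1)^3 = -1.
v=17: a=17^0·(≡9), b=17^-2·(≡6) mod 17; (9|17)=+1, (6|17)=-1; (−1)^{0·-2·8}·(+1)^-2·(-1)^0 = +1.
v=29: a=29^-2·(≡20), b=29^-2·(≡27) mod 29; (20|29)=+1, (27|29)=-1; (−1)^{-2·-2·14}·(+1)^-2·(-1)^-2 = +1.
v=5: a=5^-4·(≡3), b=5^-4·(≡4) mod 5; (3|5)=-1, (4|5)=+1; (−1)^{-4·-4·2}·(-1)^-4·(+1)^-4 = +1.
v=∞: -33 < 0 and -11 < 0  ⇒  (a,b)_∞ = -1.
Ram(-33, -11) = {11, ∞}; no ℚ_11-point on the conic.

[11, inf]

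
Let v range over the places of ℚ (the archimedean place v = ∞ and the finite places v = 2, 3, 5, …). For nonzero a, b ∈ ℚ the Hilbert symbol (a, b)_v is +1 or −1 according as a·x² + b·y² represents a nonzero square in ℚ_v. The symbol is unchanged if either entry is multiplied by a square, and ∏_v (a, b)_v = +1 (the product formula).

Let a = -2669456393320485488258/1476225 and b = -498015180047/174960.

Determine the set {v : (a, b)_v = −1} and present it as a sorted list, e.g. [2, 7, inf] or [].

(a, b) ≡ (-2, -81345) mod (ℚ^×)²; places V = {2, 3, 5, 7, 11, 17, 19, 29, 37, ∞}.
(a,b)_17: α=2, u≡9; β=1, v≡9 (mod 17); (9|17)=+1, (9|17)=+1; sign (−1)^0·+1^1·+1^2 = +1.
(a,b)_2: α=1, β=-4; u≡7, v≡7 (mod 8); ε(u)ε(v)=1·1, αω(v)=1·0, βω(u)=-4·0; sum ≡ 1  ⇒  -1.
(a,b)_5: α=-2, u≡3; β=-1, v≡4 (mod 5); (3|5)=-1, (4|5)=+1; sign (−1)^0·-1^-1·+1^-2 = -1.
(a,b)_7: α=2, u≡5; β=2, v≡2 (mod 7); (5|7)=-1, (2|7)=+1; sign (−1)^0·-1^2·+1^2 = +1.
(a,b)_3: α=-10, u≡1; β=-7, v≡2 (mod 3); (1|3)=+1, (2|3)=-1; sign (−1)^0·+1^-7·-1^-10 = +1.
(a,b)_∞: sgn(-2)=−, sgn(-81345)=−, so -1.
(a,b)_37: α=6, u≡19; β=4, v≡8 (mod 37); (19|37)=-1, (8|37)=-1; sign (−1)^0·-1^4·-1^6 = +1.
(a,b)_29: α=2, u≡21; β=1, v≡12 (mod 29); (21|29)=-1, (12|29)=-1; sign (−1)^0·-1^1·-1^2 = -1.
(a,b)_11: α=2, u≡4; β=1, v≡6 (mod 11); (4|11)=+1, (6|11)=-1; sign (−1)^0·+1^1·-1^2 = +1.
(a,b)_19: α=2, u≡17; β=0, v≡8 (mod 19); (17|19)=+1, (8|19)=-1; sign (−1)^0·+1^0·-1^2 = +1.
(-2, -81345 / ℚ) ramifies at {2, 5, 29, ∞}: a division algebra.

[2, 5, 29, inf]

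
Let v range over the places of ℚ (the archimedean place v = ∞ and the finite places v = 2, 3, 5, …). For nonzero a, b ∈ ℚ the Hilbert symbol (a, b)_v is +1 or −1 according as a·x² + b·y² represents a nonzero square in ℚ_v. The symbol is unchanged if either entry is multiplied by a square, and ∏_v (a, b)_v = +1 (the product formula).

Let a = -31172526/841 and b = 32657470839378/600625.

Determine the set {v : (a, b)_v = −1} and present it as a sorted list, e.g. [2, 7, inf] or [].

(a, b) ≡ (-7854, 2) mod (ℚ^×)²; places V = {2, 3, 5, 7, 11, 17, 29, 31, ∞}.
(a,b)_7: α=3, u≡6; β=8, v≡1 (mod 7); (6|7)=-1, (1|7)=+1; sign (−1)^0·-1^8·+1^3 = +1.
(a,b)_3: α=5, u≡1; β=4, v≡2 (mod 3); (1|3)=+1, (2|3)=-1; sign (−1)^0·+1^4·-1^5 = -1.
(a,b)_∞: sgn(-7854)=−, sgn(2)=+, so +1.
(a,b)_11: α=1, u≡4; β=2, v≡6 (mod 11); (4|11)=+1, (6|11)=-1; sign (−1)^0·+1^2·-1^1 = -1.
(a,b)_29: α=-2, u≡9; β=0, v≡12 (mod 29); (9|29)=+1, (12|29)=-1; sign (−1)^0·+1^0·-1^-2 = +1.
(a,b)_17: α=1, u≡14; β=2, v≡9 (mod 17); (14|17)=-1, (9|17)=+1; sign (−1)^0·-1^2·+1^1 = +1.
(a,b)_2: α=1, β=1; u≡1, v≡1 (mod 8); ε(u)ε(v)=0·0, αω(v)=1·0, βω(u)=1·0; sum ≡ 0  ⇒  +1.
(a,b)_5: α=0, u≡4; β=-4, v≡3 (mod 5); (4|5)=+1, (3|5)=-1; sign (−1)^0·+1^-4·-1^0 = +1.
(a,b)_31: α=0, u≡5; β=-2, v≡14 (mod 31); (5|31)=+1, (14|31)=+1; sign (−1)^0·+1^-2·+1^0 = +1.
Ram(-7854, 2) = {3, 11}; no ℚ_3-point on the conic.

[3, 11]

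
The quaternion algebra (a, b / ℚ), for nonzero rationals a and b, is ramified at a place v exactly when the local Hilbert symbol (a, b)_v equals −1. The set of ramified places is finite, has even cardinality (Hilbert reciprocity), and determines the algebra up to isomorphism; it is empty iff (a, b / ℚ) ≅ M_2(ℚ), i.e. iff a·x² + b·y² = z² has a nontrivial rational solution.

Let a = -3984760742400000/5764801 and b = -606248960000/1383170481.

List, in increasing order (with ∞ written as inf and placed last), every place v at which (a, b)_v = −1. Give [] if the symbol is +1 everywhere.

Mod squares: a ≡ -285, b ≡ -41. Check v ∈ {∞, 2, 3, 5, 7, 11, 19, 23, 41}.
v=19: a=19^3·(≡17), b=19^2·(≡7) mod 19; (17|19)=+1, (7|19)=+1; (−1)^{3·2·9}·(+1)^2·(+1)^3 = +1.
v=5: a=5^5·(≡2), b=5^4·(≡4) mod 5; (2|5)=-1, (4|5)=+1; (−1)^{5·4·2}·(-1)^4·(+1)^5 = +1.
v=∞: -285 < 0 and -41 < 0  ⇒  (a,b)_∞ = -1.
v=3: a=3^3·(≡1), b=3^-2·(≡1) mod 3; (1|3)=+1, (1|3)=+1; (−1)^{3·-2·1}·(+1)^-2·(+1)^3 = +1.
v=41: a=41^2·(≡36), b=41^1·(≡8) mod 41; (36|41)=+1, (8|41)=+1; (−1)^{2·1·20}·(+1)^1·(+1)^2 = +1.
v=23: a=23^0·(≡20), b=23^-2·(≡17) mod 23; (20|23)=-1, (17|23)=-1; (−1)^{0·-2·11}·(-1)^-2·(-1)^0 = +1.
v=11: a=11^0·(≡1), b=11^-2·(≡4) mod 11; (1|11)=+1, (4|11)=+1; (−1)^{0·-2·5}·(+1)^-2·(+1)^0 = +1.
v=2: v_2(a)=12, v_2(b)=16; units ≡ 3, 7 (mod 8); ε·ε+αω+βω = 1·1+12·0+16·1 ≡ 1  ⇒  (a,b)_2 = -1.
v=7: a=7^-8·(≡4), b=7^-4·(≡1) mod 7; (4|7)=+1, (1|7)=+1; (−1)^{-8·-4·3}·(+1)^-4·(+1)^-8 = +1.
|Ram(-285, -41)| = 2, even; anisotropic at {2, ∞}.

[2, inf]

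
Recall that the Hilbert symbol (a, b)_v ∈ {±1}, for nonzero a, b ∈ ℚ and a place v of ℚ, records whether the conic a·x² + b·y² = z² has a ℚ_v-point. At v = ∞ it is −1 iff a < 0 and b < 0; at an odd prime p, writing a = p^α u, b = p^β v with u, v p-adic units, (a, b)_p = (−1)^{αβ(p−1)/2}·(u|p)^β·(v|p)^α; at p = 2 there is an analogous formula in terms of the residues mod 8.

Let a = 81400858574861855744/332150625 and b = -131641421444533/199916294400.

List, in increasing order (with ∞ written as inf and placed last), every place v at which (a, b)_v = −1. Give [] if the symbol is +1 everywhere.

[2, 13]

Mod squares: a ≡ 11, b ≡ -13. Check v ∈ {∞, 2, 3, 5, 7, 11, 13, 17, 23}.
v=3: a=3^-12·(≡2), b=3^-10·(≡2) mod 3; (2|3)=-1, (2|3)=-1; (−1)^{-12·-10·1}·(-1)^-10·(-1)^-12 = +1.
v=5: a=5^-4·(≡4), b=5^-2·(≡2) mod 5; (4|5)=+1, (2|5)=-1; (−1)^{-4·-2·2}·(+1)^-2·(-1)^-4 = +1.
v=7: a=7^0·(≡4), b=7^2·(≡4) mod 7; (4|7)=+1, (4|7)=+1; (−1)^{0·2·3}·(+1)^2·(+1)^0 = +1.
v=11: a=11^7·(≡5), b=11^4·(≡4) mod 11; (5|11)=+1, (4|11)=+1; (−1)^{7·4·5}·(+1)^4·(+1)^7 = +1.
v=2: v_2(a)=10, v_2(b)=-8; units ≡ 3, 3 (mod 8); ε·ε+αω+βω = 1·1+10·1+-8·1 ≡ 1  ⇒  (a,b)_2 = -1.
v=23: a=23^0·(≡5), b=23^-2·(≡14) mod 23; (5|23)=-1, (14|23)=-1; (−1)^{0·-2·11}·(-1)^-2·(-1)^0 = +1.
v=∞: 11 > 0 and -13 < 0  ⇒  (a,b)_∞ = +1.
v=13: a=13^2·(≡7), b=13^3·(≡4) mod 13; (7|13)=-1, (4|13)=+1; (−1)^{2·3·6}·(-1)^3·(+1)^2 = -1.
v=17: a=17^6·(≡5), b=17^4·(≡13) mod 17; (5|17)=-1, (13|17)=+1; (−1)^{6·4·8}·(-1)^4·(+1)^6 = +1.
Ram(11, -13) = {2, 13}; no ℚ_2-point on the conic.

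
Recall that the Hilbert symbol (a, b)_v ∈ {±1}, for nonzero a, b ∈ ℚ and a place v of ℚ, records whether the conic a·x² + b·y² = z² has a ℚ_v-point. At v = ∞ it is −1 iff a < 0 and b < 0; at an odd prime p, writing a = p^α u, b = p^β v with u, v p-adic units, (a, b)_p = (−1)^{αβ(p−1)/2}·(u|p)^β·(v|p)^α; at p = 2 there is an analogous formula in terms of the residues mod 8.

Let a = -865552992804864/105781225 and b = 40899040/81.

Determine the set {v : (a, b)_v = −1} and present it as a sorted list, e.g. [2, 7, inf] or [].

Mod squares: a ≡ -26, b ≡ 910. Check v ∈ {∞, 2, 3, 5, 7, 11, 13, 17, 53}.
v=2: v_2(a)=13, v_2(b)=5; units ≡ 3, 7 (mod 8); ε·ε+αω+βω = 1·1+13·0+5·1 ≡ 0  ⇒  (a,b)_2 = +1.
v=13: a=13^1·(≡11), b=13^1·(≡5) mod 13; (11|13)=-1, (5|13)=-1; (−1)^{1·1·6}·(-1)^1·(-1)^1 = +1.
v=11: a=11^-4·(≡6), b=11^0·(≡7) mod 11; (6|11)=-1, (7|11)=-1; (−1)^{-4·0·5}·(-1)^0·(-1)^-4 = +1.
v=53: a=53^2·(≡12), b=53^2·(≡43) mod 53; (12|53)=-1, (43|53)=+1; (−1)^{2·2·26}·(-1)^2·(+1)^2 = +1.
v=5: a=5^-2·(≡4), b=5^1·(≡3) mod 5; (4|5)=+1, (3|5)=-1; (−1)^{-2·1·2}·(+1)^1·(-1)^-2 = +1.
v=∞: -26 < 0 and 910 > 0  ⇒  (a,b)_∞ = +1.
v=7: a=7^2·(≡4), b=7^1·(≡4) mod 7; (4|7)=+1, (4|7)=+1; (−1)^{2·1·3}·(+1)^1·(+1)^2 = +1.
v=17: a=17^-2·(≡16), b=17^0·(≡9) mod 17; (16|17)=+1, (9|17)=+1; (−1)^{-2·0·8}·(+1)^0·(+1)^-2 = +1.
v=3: a=3^10·(≡1), b=3^-4·(≡1) mod 3; (1|3)=+1, (1|3)=+1; (−1)^{10·-4·1}·(+1)^-4·(+1)^10 = +1.
Every local symbol is +1, so the conic -26·x² + 910·y² = z² has ℚ_v-points for all v and hence a ℚ-point; (a, b / ℚ) ≅ M_2(ℚ).

[]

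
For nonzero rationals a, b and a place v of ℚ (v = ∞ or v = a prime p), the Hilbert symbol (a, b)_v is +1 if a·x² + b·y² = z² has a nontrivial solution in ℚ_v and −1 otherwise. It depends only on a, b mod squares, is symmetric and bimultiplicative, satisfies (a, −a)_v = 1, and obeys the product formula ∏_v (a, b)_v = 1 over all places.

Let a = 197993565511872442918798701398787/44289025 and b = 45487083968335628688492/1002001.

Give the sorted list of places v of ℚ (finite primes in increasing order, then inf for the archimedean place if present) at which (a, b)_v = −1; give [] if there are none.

[2, 43]

Mod squares: a ≡ 734483, b ≡ 27347. Check v ∈ {∞, 2, 3, 5, 7, 11, 13, 19, 23, 29, 31, 41, 43}.
v=19: a=19^3·(≡7), b=19^2·(≡6) mod 19; (7|19)=+1, (6|19)=+1; (−1)^{3·2·9}·(+1)^2·(+1)^3 = +1.
v=43: a=43^3·(≡6), b=43^2·(≡20) mod 43; (6|43)=+1, (20|43)=-1; (−1)^{3·2·21}·(+1)^2·(-1)^3 = -1.
v=41: a=41^4·(≡33), b=41^3·(≡15) mod 41; (33|41)=+1, (15|41)=-1; (−1)^{4·3·20}·(+1)^3·(-1)^4 = +1.
v=31: a=31^3·(≡28), b=31^2·(≡4) mod 31; (28|31)=+1, (4|31)=+1; (−1)^{3·2·15}·(+1)^2·(+1)^3 = +1.
v=23: a=23^4·(≡3), b=23^3·(≡18) mod 23; (3|23)=+1, (18|23)=+1; (−1)^{4·3·11}·(+1)^3·(+1)^4 = +1.
v=13: a=13^0·(≡1), b=13^-2·(≡7) mod 13; (1|13)=+1, (7|13)=-1; (−1)^{0·-2·6}·(+1)^-2·(-1)^0 = +1.
v=5: a=5^-2·(≡2), b=5^0·(≡2) mod 5; (2|5)=-1, (2|5)=-1; (−1)^{-2·0·2}·(-1)^0·(-1)^-2 = +1.
v=3: a=3^12·(≡2), b=3^6·(≡2) mod 3; (2|3)=-1, (2|3)=-1; (−1)^{12·6·1}·(-1)^6·(-1)^12 = +1.
v=29: a=29^1·(≡27), b=29^1·(≡17) mod 29; (27|29)=-1, (17|29)=-1; (−1)^{1·1·14}·(-1)^1·(-1)^1 = +1.
v=11: a=11^-6·(≡6), b=11^-2·(≡3) mod 11; (6|11)=-1, (3|11)=+1; (−1)^{-6·-2·5}·(-1)^-2·(+1)^-6 = +1.
v=∞: 734483 > 0 and 27347 > 0  ⇒  (a,b)_∞ = +1.
v=2: v_2(a)=0, v_2(b)=2; units ≡ 3, 3 (mod 8); ε·ε+αω+βω = 1·1+0·1+2·1 ≡ 1  ⇒  (a,b)_2 = -1.
v=7: a=7^0·(≡4), b=7^-2·(≡5) mod 7; (4|7)=+1, (5|7)=-1; (−1)^{0·-2·3}·(+1)^-2·(-1)^0 = +1.
(734483, 27347 / ℚ) ramifies at {2, 43}: a division algebra.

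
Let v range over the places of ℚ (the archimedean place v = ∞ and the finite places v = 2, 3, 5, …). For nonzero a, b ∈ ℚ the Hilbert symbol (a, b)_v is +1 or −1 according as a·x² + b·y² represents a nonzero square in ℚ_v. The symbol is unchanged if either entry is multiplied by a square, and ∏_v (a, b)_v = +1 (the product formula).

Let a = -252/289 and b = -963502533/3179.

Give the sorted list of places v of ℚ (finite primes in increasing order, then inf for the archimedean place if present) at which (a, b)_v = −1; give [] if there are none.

[7, inf]

(a, b) ≡ (-7, -407) mod (ℚ^×)²; places V = {2, 3, 7, 11, 17, 37, ∞}.
(a,b)_7: α=1, u≡3; β=2, v≡5 (mod 7); (3|7)=-1, (5|7)=-1; sign (−1)^0·-1^2·-1^1 = -1.
(a,b)_2: α=2, β=0; u≡1, v≡1 (mod 8); ε(u)ε(v)=0·0, αω(v)=2·0, βω(u)=0·0; sum ≡ 0  ⇒  +1.
(a,b)_11: α=0, u≡4; β=-1, v≡6 (mod 11); (4|11)=+1, (6|11)=-1; sign (−1)^0·+1^-1·-1^0 = +1.
(a,b)_17: α=-2, u≡3; β=-2, v≡13 (mod 17); (3|17)=-1, (13|17)=+1; sign (−1)^0·-1^-2·+1^-2 = +1.
(a,b)_∞: sgn(-7)=−, sgn(-407)=−, so -1.
(a,b)_37: α=0, u≡36; β=1, v≡3 (mod 37); (36|37)=+1, (3|37)=+1; sign (−1)^0·+1^1·+1^0 = +1.
(a,b)_3: α=2, u≡2; β=12, v≡1 (mod 3); (2|3)=-1, (1|3)=+1; sign (−1)^0·-1^12·+1^2 = +1.
(-7, -407 / ℚ) ramifies at {7, ∞}: a division algebra.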